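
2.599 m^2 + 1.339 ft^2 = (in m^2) 2.599 m^2 is already in m^2. 1 ft^2 = 0.09290304 m^2, so 1.339 ft^2 = 1.339 * 0.09290304 = 0.12439717 m^2. Sum: 2.599 + 0.12439717 = 2.7233972 m^2. Result: 2.7233972 m^2 ≈ 2.723 m^2 (4 s.f.). Final answer: 2.723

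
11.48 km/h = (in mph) 1 km/h = 0.27777778 m/s, so 11.48 km/h = 11.48 * 0.27777778 = 3.1888889 m/s. 1 mph = 0.44704 m/s, so 3.1888889 m/s = 3.1888889 / 0.44704 = 7.1333413 mph ≈ 7.133 mph (4 s.f.). Final answer: 7.133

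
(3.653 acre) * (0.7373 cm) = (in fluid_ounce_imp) 1 acre = 4046.8564 m^2, so 3.653 acre = 3.653 * 4046.8564 = 14783.167 m^2. 1 cm = 0.01 m, so 0.7373 cm = 0.7373 * 0.01 = 0.007373 m. Combine: 14783.167 m^2 * 0.007373 m = 108.99629 m^3. 1 fluid_ounce_imp = 2.8413063e-05 m^3, so 108.99629 m^3 = 108.99629 / 2.8413063e-05 = 3836133 fluid_ounce_imp ≈ 3.836e+06 fluid_ounce_imp (4 s.f.). Final answer: 3.836e+06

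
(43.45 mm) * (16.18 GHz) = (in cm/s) 1 mm = 0.001 m, so 43.45 mm = 43.45 * 0.001 = 0.04345 m. 1 GHz = 1e+09 Hz, so 16.18 GHz = 16.18 * 1e+09 = 1.618e+10 Hz. Combine: 0.04345 m * 1.618e+10 Hz = 7.03021e+08 m/s. 1 cm/s = 0.01 m/s, so 7.03021e+08 m/s = 7.03021e+08 / 0.01 = 7.03021e+10 cm/s ≈ 7.03e+10 cm/s (4 s.f.). Final answer: 7.03e+10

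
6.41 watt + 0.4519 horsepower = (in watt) 343.4. Check: 6.41 watt = 6.41 W. 1 horsepower = 745.69987 W, so 0.4519 horsepower = 0.4519 * 745.69987 = 336.98177 W. Sum: 6.41 + 336.98177 = 343.39177 W. 343.39177 W = 343.39177 watt ≈ 343.4 watt (4 s.f.).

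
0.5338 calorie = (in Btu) 1 calorie = 4.184 J, so 0.5338 calorie = 0.5338 * 4.184 = 2.2334192 J. 1 Btu = 1055.0559 J, so 2.2334192 J = 2.2334192 / 1055.0559 = 0.002116873 Btu ≈ 0.002117 Btu (4 s.f.). Final answer: 0.002117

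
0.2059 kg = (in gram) 1 gram = 0.001 kg, so 0.2059 kg = 0.2059 / 0.001 = 205.9 gram. Final answer: 205.9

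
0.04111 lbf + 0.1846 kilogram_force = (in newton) 1 lbf = 4.4482216 N, so 0.04111 lbf = 0.04111 * 4.4482216 = 0.18286639 N. 1 kilogram_force = 9.80665 N, so 0.1846 kilogram_force = 0.1846 * 9.80665 = 1.8103076 N. Sum: 0.18286639 + 1.8103076 = 1.993174 N. 1.993174 N = 1.993174 newton ≈ 1.993 newton (4 s.f.). Final answer: 1.993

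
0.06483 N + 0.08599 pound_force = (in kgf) 0.06483 N is already in N. 1 pound_force = 4.4482216 N, so 0.08599 pound_force = 0.08599 * 4.4482216 = 0.38250258 N. Sum: 0.06483 + 0.38250258 = 0.44733258 N. 1 kgf = 9.80665 N, so 0.44733258 N = 0.44733258 / 9.80665 = 0.045615228 kgf ≈ 0.04562 kgf (4 s.f.). Final answer: 0.04562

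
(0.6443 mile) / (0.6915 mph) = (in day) 0.03882. Check: 1 mile = 1609.344 m, so 0.6443 mile = 0.6443 * 1609.344 = 1036.9003 m. 1 mph = 0.44704 m/s, so 0.6915 mph = 0.6915 * 0.44704 = 0.30912816 m/s. Combine: 1036.9003 m / 0.30912816 m/s = 3354.2733 s. 1 day = 86400 s, so 3354.2733 s = 3354.2733 / 86400 = 0.038822608 day ≈ 0.03882 day (4 s.f.).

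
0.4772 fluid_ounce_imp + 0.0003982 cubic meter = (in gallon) 0.1088. Check: 1 fluid_ounce_imp = 2.8413063e-05 m^3, so 0.4772 fluid_ounce_imp = 0.4772 * 2.8413063e-05 = 1.3558713e-05 m^3. 0.0003982 cubic meter = 0.0003982 m^3. Sum: 1.3558713e-05 + 0.0003982 = 0.00041175871 m^3. 1 gallon = 0.0037854118 m^3, so 0.00041175871 m^3 = 0.00041175871 / 0.0037854118 = 0.10877514 gallon ≈ 0.1088 gallon (4 s.f.).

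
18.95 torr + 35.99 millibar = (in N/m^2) 6125. Check: 1 torr = 133.32237 Pa, so 18.95 torr = 18.95 * 133.32237 = 2526.4589 Pa. 1 millibar = 100 Pa, so 35.99 millibar = 35.99 * 100 = 3599 Pa. Sum: 2526.4589 + 3599 = 6125.4589 Pa. 6125.4589 Pa = 6125.4589 N/m^2 ≈ 6125 N/m^2 (4 s.f.).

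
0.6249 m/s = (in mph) 1 mph = 0.44704 m/s, so 0.6249 m/s = 0.6249 / 0.44704 = 1.3978615 mph ≈ 1.398 mph (4 s.f.). Final answer: 1.398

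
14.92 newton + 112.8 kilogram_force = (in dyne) 14.92 newton = 14.92 N. 1 kilogram_force = 9.80665 N, so 112.8 kilogram_force = 112.8 * 9.80665 = 1106.1901 N. Sum: 14.92 + 1106.1901 = 1121.1101 N. 1 dyne = 1e-05 N, so 1121.1101 N = 1121.1101 / 1e-05 = 1.1211101e+08 dyne ≈ 1.121e+08 dyne (4 s.f.). Final answer: 1.121e+08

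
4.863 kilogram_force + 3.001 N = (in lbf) 11.4. Check: 1 kilogram_force = 9.80665 N, so 4.863 kilogram_force = 4.863 * 9.80665 = 47.689739 N. 3.001 N is already in N. Sum: 47.689739 + 3.001 = 50.690739 N. 1 lbf = 4.4482216 N, so 50.690739 N = 50.690739 / 4.4482216 = 11.395731 lbf ≈ 11.4 lbf (4 s.f.).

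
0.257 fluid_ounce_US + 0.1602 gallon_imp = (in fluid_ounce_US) 24.88. Check: 1 fluid_ounce_US = 2.957353e-05 m^3, so 0.257 fluid_ounce_US = 0.257 * 2.957353e-05 = 7.6003971e-06 m^3. 1 gallon_imp = 0.00454609 m^3, so 0.1602 gallon_imp = 0.1602 * 0.00454609 = 0.00072828362 m^3. Sum: 7.6003971e-06 + 0.00072828362 = 0.00073588402 m^3. 1 fluid_ounce_US = 2.957353e-05 m^3, so 0.00073588402 m^3 = 0.00073588402 / 2.957353e-05 = 24.883199 fluid_ounce_US ≈ 24.88 fluid_ounce_US (4 s.f.).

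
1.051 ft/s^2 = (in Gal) 32.03. Check: 1 ft/s^2 = 0.3048 m/s^2, so 1.051 ft/s^2 = 1.051 * 0.3048 = 0.3203448 m/s^2. 1 Gal = 0.01 m/s^2, so 0.3203448 m/s^2 = 0.3203448 / 0.01 = 32.03448 Gal ≈ 32.03 Gal (4 s.f.).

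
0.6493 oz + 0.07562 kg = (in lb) 0.2073. Check: 1 oz = 0.028349523 kg, so 0.6493 oz = 0.6493 * 0.028349523 = 0.018407345 kg. 0.07562 kg is already in kg. Sum: 0.018407345 + 0.07562 = 0.094027345 kg. 1 lb = 0.45359237 kg, so 0.094027345 kg = 0.094027345 / 0.45359237 = 0.20729481 lb ≈ 0.2073 lb (4 s.f.).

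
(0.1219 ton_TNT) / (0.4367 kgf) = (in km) 1.191e+05. Check: 1 ton_TNT = 4.184e+09 J, so 0.1219 ton_TNT = 0.1219 * 4.184e+09 = 5.100296e+08 J. 1 kgf = 9.80665 N, so 0.4367 kgf = 0.4367 * 9.80665 = 4.2825641 N. Combine: 5.100296e+08 J / 4.2825641 N = 1.1909445e+08 m. 1 km = 1000 m, so 1.1909445e+08 m = 1.1909445e+08 / 1000 = 119094.45 km ≈ 1.191e+05 km (4 s.f.).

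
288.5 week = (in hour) 4.847e+04. Check: 1 week = 604800 s, so 288.5 week = 288.5 * 604800 = 1.744848e+08 s. 1 hour = 3600 s, so 1.744848e+08 s = 1.744848e+08 / 3600 = 48468 hour ≈ 4.847e+04 hour (4 s.f.).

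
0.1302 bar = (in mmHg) 97.66. Check: 1 bar = 100000 Pa, so 0.1302 bar = 0.1302 * 100000 = 13020 Pa. 1 mmHg = 133.32237 Pa, so 13020 Pa = 13020 / 133.32237 = 97.658031 mmHg ≈ 97.66 mmHg (4 s.f.).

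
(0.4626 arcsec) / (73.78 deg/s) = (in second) 1 arcsec = 4.8481368e-06 rad, so 0.4626 arcsec = 0.4626 * 4.8481368e-06 = 2.2427481e-06 rad. 1 deg/s = 0.017453293 rad/s, so 73.78 deg/s = 73.78 * 0.017453293 = 1.2877039 rad/s. Combine: 2.2427481e-06 rad / 1.2877039 rad/s = 1.7416644e-06 s. 1.7416644e-06 s = 1.7416644e-06 second ≈ 1.742e-06 second (4 s.f.). Final answer: 1.742e-06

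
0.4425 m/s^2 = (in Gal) 1 Gal = 0.01 m/s^2, so 0.4425 m/s^2 = 0.4425 / 0.01 = 44.25 Gal. Final answer: 44.25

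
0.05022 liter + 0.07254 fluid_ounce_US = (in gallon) 0.01383. Check: 1 liter = 0.001 m^3, so 0.05022 liter = 0.05022 * 0.001 = 5.022e-05 m^3. 1 fluid_ounce_US = 2.957353e-05 m^3, so 0.07254 fluid_ounce_US = 0.07254 * 2.957353e-05 = 2.1452638e-06 m^3. Sum: 5.022e-05 + 2.1452638e-06 = 5.2365264e-05 m^3. 1 gallon = 0.0037854118 m^3, so 5.2365264e-05 m^3 = 5.2365264e-05 / 0.0037854118 = 0.013833439 gallon ≈ 0.01383 gallon (4 s.f.).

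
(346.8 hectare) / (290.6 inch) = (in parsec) 1.523e-11. Check: 1 hectare = 10000 m^2, so 346.8 hectare = 346.8 * 10000 = 3468000 m^2. 1 inch = 0.0254 m, so 290.6 inch = 290.6 * 0.0254 = 7.38124 m. Combine: 3468000 m^2 / 7.38124 m = 469839.76 m. 1 parsec = 3.0856776e+16 m, so 469839.76 m = 469839.76 / 3.0856776e+16 = 1.522647e-11 parsec ≈ 1.523e-11 parsec (4 s.f.).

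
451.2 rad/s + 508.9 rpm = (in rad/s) 504.5. Check: 451.2 rad/s is already in rad/s. 1 rpm = 0.10471976 rad/s, so 508.9 rpm = 508.9 * 0.10471976 = 53.291883 rad/s. Sum: 451.2 + 53.291883 = 504.49188 rad/s. Result: 504.49188 rad/s ≈ 504.5 rad/s (4 s.f.).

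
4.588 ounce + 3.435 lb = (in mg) 1.688e+06. Check: 1 ounce = 0.028349523 kg, so 4.588 ounce = 4.588 * 0.028349523 = 0.13006761 kg. 1 lb = 0.45359237 kg, so 3.435 lb = 3.435 * 0.45359237 = 1.5580898 kg. Sum: 0.13006761 + 1.5580898 = 1.6881574 kg. 1 mg = 1e-06 kg, so 1.6881574 kg = 1.6881574 / 1e-06 = 1688157.4 mg ≈ 1.688e+06 mg (4 s.f.).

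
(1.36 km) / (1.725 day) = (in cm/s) 0.9125. Check: 1 km = 1000 m, so 1.36 km = 1.36 * 1000 = 1360 m. 1 day = 86400 s, so 1.725 day = 1.725 * 86400 = 149040 s. Combine: 1360 m / 149040 s = 0.0091250671 m/s. 1 cm/s = 0.01 m/s, so 0.0091250671 m/s = 0.0091250671 / 0.01 = 0.91250671 cm/s ≈ 0.9125 cm/s (4 s.f.).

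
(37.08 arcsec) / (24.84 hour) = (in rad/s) 2.01e-09. Check: 1 arcsec = 4.8481368e-06 rad, so 37.08 arcsec = 37.08 * 4.8481368e-06 = 0.00017976891 rad. 1 hour = 3600 s, so 24.84 hour = 24.84 * 3600 = 89424 s. Combine: 0.00017976891 rad / 89424 s = 2.0102983e-09 rad/s. Result: 2.0102983e-09 rad/s ≈ 2.01e-09 rad/s (4 s.f.).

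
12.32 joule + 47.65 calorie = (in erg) 12.32 joule = 12.32 J. 1 calorie = 4.184 J, so 47.65 calorie = 47.65 * 4.184 = 199.3676 J. Sum: 12.32 + 199.3676 = 211.6876 J. 1 erg = 1e-07 J, so 211.6876 J = 211.6876 / 1e-07 = 2.116876e+09 erg ≈ 2.117e+09 erg (4 s.f.). Final answer: 2.117e+09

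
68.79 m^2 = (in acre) 1 acre = 4046.8564 m^2, so 68.79 m^2 = 68.79 / 4046.8564 = 0.016998379 acre ≈ 0.017 acre (4 s.f.). Final answer: 0.017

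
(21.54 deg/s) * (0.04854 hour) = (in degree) 1 deg/s = 0.017453293 rad/s, so 21.54 deg/s = 21.54 * 0.017453293 = 0.37594392 rad/s. 1 hour = 3600 s, so 0.04854 hour = 0.04854 * 3600 = 174.744 s. Combine: 0.37594392 rad/s * 174.744 s = 65.693945 rad. 1 degree = 0.017453293 rad, so 65.693945 rad = 65.693945 / 0.017453293 = 3763.9858 degree ≈ 3764 degree (4 s.f.). Final answer: 3764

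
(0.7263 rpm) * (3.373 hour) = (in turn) 1 rpm = 0.10471976 rad/s, so 0.7263 rpm = 0.7263 * 0.10471976 = 0.076057958 rad/s. 1 hour = 3600 s, so 3.373 hour = 3.373 * 3600 = 12142.8 s. Combine: 0.076057958 rad/s * 12142.8 s = 923.55657 rad. 1 turn = 6.2831853 rad, so 923.55657 rad = 923.55657 / 6.2831853 = 146.98859 turn ≈ 147 turn (4 s.f.). Final answer: 147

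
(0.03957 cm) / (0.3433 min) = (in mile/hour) 1 cm = 0.01 m, so 0.03957 cm = 0.03957 * 0.01 = 0.0003957 m. 1 min = 60 s, so 0.3433 min = 0.3433 * 60 = 20.598 s. Combine: 0.0003957 m / 20.598 s = 1.9210603e-05 m/s. 1 mile/hour = 0.44704 m/s, so 1.9210603e-05 m/s = 1.9210603e-05 / 0.44704 = 4.2972895e-05 mile/hour ≈ 4.297e-05 mile/hour (4 s.f.). Final answer: 4.297e-05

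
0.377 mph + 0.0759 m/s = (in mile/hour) 0.5468. Check: 1 mph = 0.44704 m/s, so 0.377 mph = 0.377 * 0.44704 = 0.16853408 m/s. 0.0759 m/s is already in m/s. Sum: 0.16853408 + 0.0759 = 0.24443408 m/s. 1 mile/hour = 0.44704 m/s, so 0.24443408 m/s = 0.24443408 / 0.44704 = 0.54678346 mile/hour ≈ 0.5468 mile/hour (4 s.f.).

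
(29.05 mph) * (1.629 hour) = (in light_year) 1 mph = 0.44704 m/s, so 29.05 mph = 29.05 * 0.44704 = 12.986512 m/s. 1 hour = 3600 s, so 1.629 hour = 1.629 * 3600 = 5864.4 s. Combine: 12.986512 m/s * 5864.4 s = 76158.101 m. 1 light_year = 9.4607305e+15 m, so 76158.101 m = 76158.101 / 9.4607305e+15 = 8.0499176e-12 light_year ≈ 8.05e-12 light_year (4 s.f.). Final answer: 8.05e-12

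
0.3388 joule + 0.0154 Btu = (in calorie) 3.964. Check: 0.3388 joule = 0.3388 J. 1 Btu = 1055.0559 J, so 0.0154 Btu = 0.0154 * 1055.0559 = 16.24786 J. Sum: 0.3388 + 16.24786 = 16.58666 J. 1 calorie = 4.184 J, so 16.58666 J = 16.58666 / 4.184 = 3.9643069 calorie ≈ 3.964 calorie (4 s.f.).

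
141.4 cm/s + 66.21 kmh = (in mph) 1 cm/s = 0.01 m/s, so 141.4 cm/s = 141.4 * 0.01 = 1.414 m/s. 1 kmh = 0.27777778 m/s, so 66.21 kmh = 66.21 * 0.27777778 = 18.391667 m/s. Sum: 1.414 + 18.391667 = 19.805667 m/s. 1 mph = 0.44704 m/s, so 19.805667 m/s = 19.805667 / 0.44704 = 44.304015 mph ≈ 44.3 mph (4 s.f.). Final answer: 44.3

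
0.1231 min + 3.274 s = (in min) 1 min = 60 s, so 0.1231 min = 0.1231 * 60 = 7.386 s. 3.274 s is already in s. Sum: 7.386 + 3.274 = 10.66 s. 1 min = 60 s, so 10.66 s = 10.66 / 60 = 0.17766667 min ≈ 0.1777 min (4 s.f.). Final answer: 0.1777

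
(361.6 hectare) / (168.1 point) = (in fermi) 6.098e+22. Check: 1 hectare = 10000 m^2, so 361.6 hectare = 361.6 * 10000 = 3616000 m^2. 1 point = 0.00035277778 m, so 168.1 point = 168.1 * 0.00035277778 = 0.059301944 m. Combine: 3616000 m^2 / 0.059301944 m = 60976078 m. 1 fermi = 1e-15 m, so 60976078 m = 60976078 / 1e-15 = 6.0976078e+22 fermi ≈ 6.098e+22 fermi (4 s.f.).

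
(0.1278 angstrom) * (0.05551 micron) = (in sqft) 1 angstrom = 1e-10 m, so 0.1278 angstrom = 0.1278 * 1e-10 = 1.278e-11 m. 1 micron = 1e-06 m, so 0.05551 micron = 0.05551 * 1e-06 = 5.551e-08 m. Combine: 1.278e-11 m * 5.551e-08 m = 7.094178e-19 m^2. 1 sqft = 0.09290304 m^2, so 7.094178e-19 m^2 = 7.094178e-19 / 0.09290304 = 7.6361096e-18 sqft ≈ 7.636e-18 sqft (4 s.f.). Final answer: 7.636e-18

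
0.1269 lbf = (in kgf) 1 lbf = 4.4482216 N, so 0.1269 lbf = 0.1269 * 4.4482216 = 0.56447932 N. 1 kgf = 9.80665 N, so 0.56447932 N = 0.56447932 / 9.80665 = 0.057560872 kgf ≈ 0.05756 kgf (4 s.f.). Final answer: 0.05756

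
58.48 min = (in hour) 0.9747. Check: 1 min = 60 s, so 58.48 min = 58.48 * 60 = 3508.8 s. 1 hour = 3600 s, so 3508.8 s = 3508.8 / 3600 = 0.97466667 hour ≈ 0.9747 hour (4 s.f.).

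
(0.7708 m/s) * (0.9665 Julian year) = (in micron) 0.7708 m/s is already in m/s. 1 Julian year = 31557600 s, so 0.9665 Julian year = 0.9665 * 31557600 = 30500420 s. Combine: 0.7708 m/s * 30500420 s = 23509724 m. 1 micron = 1e-06 m, so 23509724 m = 23509724 / 1e-06 = 2.3509724e+13 micron ≈ 2.351e+13 micron (4 s.f.). Final answer: 2.351e+13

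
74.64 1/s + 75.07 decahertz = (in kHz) 74.64 1/s = 74.64 Hz. 1 decahertz = 10 Hz, so 75.07 decahertz = 75.07 * 10 = 750.7 Hz. Sum: 74.64 + 750.7 = 825.34 Hz. 1 kHz = 1000 Hz, so 825.34 Hz = 825.34 / 1000 = 0.82534 kHz ≈ 0.8253 kHz (4 s.f.). Final answer: 0.8253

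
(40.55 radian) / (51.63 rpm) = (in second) 7.5. Check: 40.55 radian = 40.55 rad. 1 rpm = 0.10471976 rad/s, so 51.63 rpm = 51.63 * 0.10471976 = 5.406681 rad/s. Combine: 40.55 rad / 5.406681 rad/s = 7.4999802 s. 7.4999802 s = 7.4999802 second ≈ 7.5 second (4 s.f.).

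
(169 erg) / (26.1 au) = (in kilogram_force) 1 erg = 1e-07 J, so 169 erg = 169 * 1e-07 = 1.69e-05 J. 1 au = 1.4959787e+11 m, so 26.1 au = 26.1 * 1.4959787e+11 = 3.9045044e+12 m. Combine: 1.69e-05 J / 3.9045044e+12 m = 4.3283342e-18 N. 1 kilogram_force = 9.80665 N, so 4.3283342e-18 N = 4.3283342e-18 / 9.80665 = 4.4136725e-19 kilogram_force ≈ 4.414e-19 kilogram_force (4 s.f.). Final answer: 4.414e-19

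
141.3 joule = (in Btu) 0.1339. Check: 141.3 joule = 141.3 J. 1 Btu = 1055.0559 J, so 141.3 J = 141.3 / 1055.0559 = 0.13392656 Btu ≈ 0.1339 Btu (4 s.f.).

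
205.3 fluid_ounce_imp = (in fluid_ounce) 1 fluid_ounce_imp = 2.8413063e-05 m^3, so 205.3 fluid_ounce_imp = 205.3 * 2.8413063e-05 = 0.0058332017 m^3. 1 fluid_ounce = 2.957353e-05 m^3, so 0.0058332017 m^3 = 0.0058332017 / 2.957353e-05 = 197.24402 fluid_ounce ≈ 197.2 fluid_ounce (4 s.f.). Final answer: 197.2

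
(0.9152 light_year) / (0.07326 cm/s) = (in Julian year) 3.745e+11. Check: 1 light_year = 9.4607305e+15 m, so 0.9152 light_year = 0.9152 * 9.4607305e+15 = 8.6584605e+15 m. 1 cm/s = 0.01 m/s, so 0.07326 cm/s = 0.07326 * 0.01 = 0.0007326 m/s. Combine: 8.6584605e+15 m / 0.0007326 m/s = 1.181881e+19 s. 1 Julian year = 31557600 s, so 1.181881e+19 s = 1.181881e+19 / 31557600 = 3.745155e+11 Julian year ≈ 3.745e+11 Julian year (4 s.f.).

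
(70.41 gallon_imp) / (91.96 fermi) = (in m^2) 3.481e+12. Check: 1 gallon_imp = 0.00454609 m^3, so 70.41 gallon_imp = 70.41 * 0.00454609 = 0.3200902 m^3. 1 fermi = 1e-15 m, so 91.96 fermi = 91.96 * 1e-15 = 9.196e-14 m. Combine: 0.3200902 m^3 / 9.196e-14 m = 3.4807546e+12 m^2. Result: 3.4807546e+12 m^2 ≈ 3.481e+12 m^2 (4 s.f.).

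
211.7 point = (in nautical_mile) 4.033e-05. Check: 1 point = 0.00035277778 m, so 211.7 point = 211.7 * 0.00035277778 = 0.074683056 m. 1 nautical_mile = 1852 m, so 0.074683056 m = 0.074683056 / 1852 = 4.0325624e-05 nautical_mile ≈ 4.033e-05 nautical_mile (4 s.f.).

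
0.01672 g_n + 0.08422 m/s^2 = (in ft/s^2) 1 g_n = 9.80665 m/s^2, so 0.01672 g_n = 0.01672 * 9.80665 = 0.16396719 m/s^2. 0.08422 m/s^2 is already in m/s^2. Sum: 0.16396719 + 0.08422 = 0.24818719 m/s^2. 1 ft/s^2 = 0.3048 m/s^2, so 0.24818719 m/s^2 = 0.24818719 / 0.3048 = 0.81426243 ft/s^2 ≈ 0.8143 ft/s^2 (4 s.f.). Final answer: 0.8143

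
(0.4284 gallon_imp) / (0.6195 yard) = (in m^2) 0.003438. Check: 1 gallon_imp = 0.00454609 m^3, so 0.4284 gallon_imp = 0.4284 * 0.00454609 = 0.001947545 m^3. 1 yard = 0.9144 m, so 0.6195 yard = 0.6195 * 0.9144 = 0.5664708 m. Combine: 0.001947545 m^3 / 0.5664708 m = 0.0034380324 m^2. Result: 0.0034380324 m^2 ≈ 0.003438 m^2 (4 s.f.).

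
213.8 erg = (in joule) 2.138e-05. Check: 1 erg = 1e-07 J, so 213.8 erg = 213.8 * 1e-07 = 2.138e-05 J. 2.138e-05 J = 2.138e-05 joule.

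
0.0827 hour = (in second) 1 hour = 3600 s, so 0.0827 hour = 0.0827 * 3600 = 297.72 s. 297.72 s = 297.72 second ≈ 297.7 second (4 s.f.). Final answer: 297.7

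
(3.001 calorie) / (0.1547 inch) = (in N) 1 calorie = 4.184 J, so 3.001 calorie = 3.001 * 4.184 = 12.556184 J. 1 inch = 0.0254 m, so 0.1547 inch = 0.1547 * 0.0254 = 0.00392938 m. Combine: 12.556184 J / 0.00392938 m = 3195.4619 N. Result: 3195.4619 N ≈ 3195 N (4 s.f.). Final answer: 3195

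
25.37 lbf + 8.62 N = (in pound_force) 1 lbf = 4.4482216 N, so 25.37 lbf = 25.37 * 4.4482216 = 112.85138 N. 8.62 N is already in N. Sum: 112.85138 + 8.62 = 121.47138 N. 1 pound_force = 4.4482216 N, so 121.47138 N = 121.47138 / 4.4482216 = 27.307853 pound_force ≈ 27.31 pound_force (4 s.f.). Final answer: 27.31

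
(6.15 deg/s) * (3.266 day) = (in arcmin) 1 deg/s = 0.017453293 rad/s, so 6.15 deg/s = 6.15 * 0.017453293 = 0.10733775 rad/s. 1 day = 86400 s, so 3.266 day = 3.266 * 86400 = 282182.4 s. Combine: 0.10733775 rad/s * 282182.4 s = 30288.824 rad. 1 arcmin = 0.00029088821 rad, so 30288.824 rad = 30288.824 / 0.00029088821 = 1.0412531e+08 arcmin ≈ 1.041e+08 arcmin (4 s.f.). Final answer: 1.041e+08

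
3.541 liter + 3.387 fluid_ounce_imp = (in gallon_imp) 0.8001. Check: 1 liter = 0.001 m^3, so 3.541 liter = 3.541 * 0.001 = 0.003541 m^3. 1 fluid_ounce_imp = 2.8413063e-05 m^3, so 3.387 fluid_ounce_imp = 3.387 * 2.8413063e-05 = 9.6235043e-05 m^3. Sum: 0.003541 + 9.6235043e-05 = 0.003637235 m^3. 1 gallon_imp = 0.00454609 m^3, so 0.003637235 m^3 = 0.003637235 / 0.00454609 = 0.80007986 gallon_imp ≈ 0.8001 gallon_imp (4 s.f.).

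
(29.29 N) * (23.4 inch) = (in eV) 29.29 N is already in N. 1 inch = 0.0254 m, so 23.4 inch = 23.4 * 0.0254 = 0.59436 m. Combine: 29.29 N * 0.59436 m = 17.408804 J. 1 eV = 1.6021766e-19 J, so 17.408804 J = 17.408804 / 1.6021766e-19 = 1.0865721e+20 eV ≈ 1.087e+20 eV (4 s.f.). Final answer: 1.087e+20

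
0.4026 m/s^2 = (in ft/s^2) 1 ft/s^2 = 0.3048 m/s^2, so 0.4026 m/s^2 = 0.4026 / 0.3048 = 1.3208661 ft/s^2 ≈ 1.321 ft/s^2 (4 s.f.). Final answer: 1.321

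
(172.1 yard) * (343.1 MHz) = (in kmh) 1.944e+11. Check: 1 yard = 0.9144 m, so 172.1 yard = 172.1 * 0.9144 = 157.36824 m. 1 MHz = 1000000 Hz, so 343.1 MHz = 343.1 * 1000000 = 3.431e+08 Hz. Combine: 157.36824 m * 3.431e+08 Hz = 5.3993043e+10 m/s. 1 kmh = 0.27777778 m/s, so 5.3993043e+10 m/s = 5.3993043e+10 / 0.27777778 = 1.9437496e+11 kmh ≈ 1.944e+11 kmh (4 s.f.).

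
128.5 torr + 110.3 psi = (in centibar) 777.6. Check: 1 torr = 133.32237 Pa, so 128.5 torr = 128.5 * 133.32237 = 17131.924 Pa. 1 psi = 6894.7573 Pa, so 110.3 psi = 110.3 * 6894.7573 = 760491.73 Pa. Sum: 17131.924 + 760491.73 = 777623.65 Pa. 1 centibar = 1000 Pa, so 777623.65 Pa = 777623.65 / 1000 = 777.62365 centibar ≈ 777.6 centibar (4 s.f.).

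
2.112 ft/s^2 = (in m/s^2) 0.6437. Check: 1 ft/s^2 = 0.3048 m/s^2, so 2.112 ft/s^2 = 2.112 * 0.3048 = 0.6437376 m/s^2. Result: 0.6437376 m/s^2 ≈ 0.6437 m/s^2 (4 s.f.).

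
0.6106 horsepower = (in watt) 455.3. Check: 1 horsepower = 745.69987 W, so 0.6106 horsepower = 0.6106 * 745.69987 = 455.32434 W. 455.32434 W = 455.32434 watt ≈ 455.3 watt (4 s.f.).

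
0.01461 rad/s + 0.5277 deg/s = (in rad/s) 0.02382. Check: 0.01461 rad/s is already in rad/s. 1 deg/s = 0.017453293 rad/s, so 0.5277 deg/s = 0.5277 * 0.017453293 = 0.0092101025 rad/s. Sum: 0.01461 + 0.0092101025 = 0.023820102 rad/s. Result: 0.023820102 rad/s ≈ 0.02382 rad/s (4 s.f.).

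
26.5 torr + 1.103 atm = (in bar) 1.153. Check: 1 torr = 133.32237 Pa, so 26.5 torr = 26.5 * 133.32237 = 3533.0428 Pa. 1 atm = 101325 Pa, so 1.103 atm = 1.103 * 101325 = 111761.47 Pa. Sum: 3533.0428 + 111761.47 = 115294.52 Pa. 1 bar = 100000 Pa, so 115294.52 Pa = 115294.52 / 100000 = 1.1529452 bar ≈ 1.153 bar (4 s.f.).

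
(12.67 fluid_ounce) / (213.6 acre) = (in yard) 1 fluid_ounce = 2.957353e-05 m^3, so 12.67 fluid_ounce = 12.67 * 2.957353e-05 = 0.00037469662 m^3. 1 acre = 4046.8564 m^2, so 213.6 acre = 213.6 * 4046.8564 = 864408.53 m^2. Combine: 0.00037469662 m^3 / 864408.53 m^2 = 4.3347168e-10 m. 1 yard = 0.9144 m, so 4.3347168e-10 m = 4.3347168e-10 / 0.9144 = 4.740504e-10 yard ≈ 4.741e-10 yard (4 s.f.). Final answer: 4.741e-10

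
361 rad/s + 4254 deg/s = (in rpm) 4156. Check: 361 rad/s is already in rad/s. 1 deg/s = 0.017453293 rad/s, so 4254 deg/s = 4254 * 0.017453293 = 74.246306 rad/s. Sum: 361 + 74.246306 = 435.24631 rad/s. 1 rpm = 0.10471976 rad/s, so 435.24631 rad/s = 435.24631 / 0.10471976 = 4156.2961 rpm ≈ 4156 rpm (4 s.f.).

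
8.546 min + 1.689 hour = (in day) 1 min = 60 s, so 8.546 min = 8.546 * 60 = 512.76 s. 1 hour = 3600 s, so 1.689 hour = 1.689 * 3600 = 6080.4 s. Sum: 512.76 + 6080.4 = 6593.16 s. 1 day = 86400 s, so 6593.16 s = 6593.16 / 86400 = 0.076309722 day ≈ 0.07631 day (4 s.f.). Final answer: 0.07631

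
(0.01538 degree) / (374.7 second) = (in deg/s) 1 degree = 0.017453293 rad, so 0.01538 degree = 0.01538 * 0.017453293 = 0.00026843164 rad. 374.7 second = 374.7 s. Combine: 0.00026843164 rad / 374.7 s = 7.1639082e-07 rad/s. 1 deg/s = 0.017453293 rad/s, so 7.1639082e-07 rad/s = 7.1639082e-07 / 0.017453293 = 4.104617e-05 deg/s ≈ 4.105e-05 deg/s (4 s.f.). Final answer: 4.105e-05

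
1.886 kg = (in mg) 1.886e+06. Check: 1 mg = 1e-06 kg, so 1.886 kg = 1.886 / 1e-06 = 1886000 mg ≈ 1.886e+06 mg (4 s.f.).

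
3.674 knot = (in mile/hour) 4.228. Check: 1 knot = 0.51444444 m/s, so 3.674 knot = 3.674 * 0.51444444 = 1.8900689 m/s. 1 mile/hour = 0.44704 m/s, so 1.8900689 m/s = 1.8900689 / 0.44704 = 4.2279637 mile/hour ≈ 4.228 mile/hour (4 s.f.).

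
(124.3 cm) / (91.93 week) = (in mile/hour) 5.001e-08. Check: 1 cm = 0.01 m, so 124.3 cm = 124.3 * 0.01 = 1.243 m. 1 week = 604800 s, so 91.93 week = 91.93 * 604800 = 55599264 s. Combine: 1.243 m / 55599264 s = 2.2356411e-08 m/s. 1 mile/hour = 0.44704 m/s, so 2.2356411e-08 m/s = 2.2356411e-08 / 0.44704 = 5.0009867e-08 mile/hour ≈ 5.001e-08 mile/hour (4 s.f.).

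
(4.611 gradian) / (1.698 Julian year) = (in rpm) 1.291e-08. Check: 1 gradian = 0.015707963 rad, so 4.611 gradian = 4.611 * 0.015707963 = 0.072429419 rad. 1 Julian year = 31557600 s, so 1.698 Julian year = 1.698 * 31557600 = 53584805 s. Combine: 0.072429419 rad / 53584805 s = 1.3516783e-09 rad/s. 1 rpm = 0.10471976 rad/s, so 1.3516783e-09 rad/s = 1.3516783e-09 / 0.10471976 = 1.2907577e-08 rpm ≈ 1.291e-08 rpm (4 s.f.).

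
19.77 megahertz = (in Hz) 1.977e+07. Check: 1 megahertz = 1000000 Hz, so 19.77 megahertz = 19.77 * 1000000 = 19770000 Hz. Result: 19770000 Hz ≈ 1.977e+07 Hz (4 s.f.).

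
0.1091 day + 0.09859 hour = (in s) 9781. Check: 1 day = 86400 s, so 0.1091 day = 0.1091 * 86400 = 9426.24 s. 1 hour = 3600 s, so 0.09859 hour = 0.09859 * 3600 = 354.924 s. Sum: 9426.24 + 354.924 = 9781.164 s. Result: 9781.164 s ≈ 9781 s (4 s.f.).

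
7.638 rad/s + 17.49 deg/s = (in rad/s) 7.943. Check: 7.638 rad/s is already in rad/s. 1 deg/s = 0.017453293 rad/s, so 17.49 deg/s = 17.49 * 0.017453293 = 0.30525809 rad/s. Sum: 7.638 + 0.30525809 = 7.9432581 rad/s. Result: 7.9432581 rad/s ≈ 7.943 rad/s (4 s.f.).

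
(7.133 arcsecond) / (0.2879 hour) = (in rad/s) 3.337e-08. Check: 1 arcsecond = 4.8481368e-06 rad, so 7.133 arcsecond = 7.133 * 4.8481368e-06 = 3.458176e-05 rad. 1 hour = 3600 s, so 0.2879 hour = 0.2879 * 3600 = 1036.44 s. Combine: 3.458176e-05 rad / 1036.44 s = 3.3365906e-08 rad/s. Result: 3.3365906e-08 rad/s ≈ 3.337e-08 rad/s (4 s.f.).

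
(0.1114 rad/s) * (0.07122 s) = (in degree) 0.4546. Check: 0.1114 rad/s is already in rad/s. 0.07122 s is already in s. Combine: 0.1114 rad/s * 0.07122 s = 0.007933908 rad. 1 degree = 0.017453293 rad, so 0.007933908 rad = 0.007933908 / 0.017453293 = 0.45457944 degree ≈ 0.4546 degree (4 s.f.).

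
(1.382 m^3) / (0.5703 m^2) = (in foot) 1.382 m^3 is already in m^3. 0.5703 m^2 is already in m^2. Combine: 1.382 m^3 / 0.5703 m^2 = 2.423286 m. 1 foot = 0.3048 m, so 2.423286 m = 2.423286 / 0.3048 = 7.9504134 foot ≈ 7.95 foot (4 s.f.). Final answer: 7.95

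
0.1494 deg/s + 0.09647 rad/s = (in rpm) 1 deg/s = 0.017453293 rad/s, so 0.1494 deg/s = 0.1494 * 0.017453293 = 0.0026075219 rad/s. 0.09647 rad/s is already in rad/s. Sum: 0.0026075219 + 0.09647 = 0.099077522 rad/s. 1 rpm = 0.10471976 rad/s, so 0.099077522 rad/s = 0.099077522 / 0.10471976 = 0.94612064 rpm ≈ 0.9461 rpm (4 s.f.). Final answer: 0.9461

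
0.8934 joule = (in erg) 8.934e+06. Check: 0.8934 joule = 0.8934 J. 1 erg = 1e-07 J, so 0.8934 J = 0.8934 / 1e-07 = 8934000 erg ≈ 8.934e+06 erg (4 s.f.).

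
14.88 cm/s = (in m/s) 1 cm/s = 0.01 m/s, so 14.88 cm/s = 14.88 * 0.01 = 0.1488 m/s. Result: 0.1488 m/s. Final answer: 0.1488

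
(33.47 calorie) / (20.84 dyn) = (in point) 1.905e+09. Check: 1 calorie = 4.184 J, so 33.47 calorie = 33.47 * 4.184 = 140.03848 J. 1 dyn = 1e-05 N, so 20.84 dyn = 20.84 * 1e-05 = 0.0002084 N. Combine: 140.03848 J / 0.0002084 N = 671969.67 m. 1 point = 0.00035277778 m, so 671969.67 m = 671969.67 / 0.00035277778 = 1.9047959e+09 point ≈ 1.905e+09 point (4 s.f.).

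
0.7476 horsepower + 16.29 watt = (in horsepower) 1 horsepower = 745.69987 W, so 0.7476 horsepower = 0.7476 * 745.69987 = 557.48522 W. 16.29 watt = 16.29 W. Sum: 557.48522 + 16.29 = 573.77522 W. 1 horsepower = 745.69987 W, so 573.77522 W = 573.77522 / 745.69987 = 0.76944525 horsepower ≈ 0.7694 horsepower (4 s.f.). Final answer: 0.7694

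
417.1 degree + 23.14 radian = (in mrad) 3.042e+04. Check: 1 degree = 0.017453293 rad, so 417.1 degree = 417.1 * 0.017453293 = 7.2797683 rad. 23.14 radian = 23.14 rad. Sum: 7.2797683 + 23.14 = 30.419768 rad. 1 mrad = 0.001 rad, so 30.419768 rad = 30.419768 / 0.001 = 30419.768 mrad ≈ 3.042e+04 mrad (4 s.f.).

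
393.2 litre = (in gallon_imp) 1 litre = 0.001 m^3, so 393.2 litre = 393.2 * 0.001 = 0.3932 m^3. 1 gallon_imp = 0.00454609 m^3, so 0.3932 m^3 = 0.3932 / 0.00454609 = 86.491908 gallon_imp ≈ 86.49 gallon_imp (4 s.f.). Final answer: 86.49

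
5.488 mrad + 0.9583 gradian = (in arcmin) 1 mrad = 0.001 rad, so 5.488 mrad = 5.488 * 0.001 = 0.005488 rad. 1 gradian = 0.015707963 rad, so 0.9583 gradian = 0.9583 * 0.015707963 = 0.015052941 rad. Sum: 0.005488 + 0.015052941 = 0.020540941 rad. 1 arcmin = 0.00029088821 rad, so 0.020540941 rad = 0.020540941 / 0.00029088821 = 70.614554 arcmin ≈ 70.61 arcmin (4 s.f.). Final answer: 70.61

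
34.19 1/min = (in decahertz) 0.05698. Check: 1 1/min = 0.016666667 Hz, so 34.19 1/min = 34.19 * 0.016666667 = 0.56983333 Hz. 1 decahertz = 10 Hz, so 0.56983333 Hz = 0.56983333 / 10 = 0.056983333 decahertz ≈ 0.05698 decahertz (4 s.f.).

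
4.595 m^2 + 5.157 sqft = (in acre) 4.595 m^2 is already in m^2. 1 sqft = 0.09290304 m^2, so 5.157 sqft = 5.157 * 0.09290304 = 0.47910098 m^2. Sum: 4.595 + 0.47910098 = 5.074101 m^2. 1 acre = 4046.8564 m^2, so 5.074101 m^2 = 5.074101 / 4046.8564 = 0.0012538377 acre ≈ 0.001254 acre (4 s.f.). Final answer: 0.001254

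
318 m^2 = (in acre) 0.07858. Check: 1 acre = 4046.8564 m^2, so 318 m^2 = 318 / 4046.8564 = 0.078579511 acre ≈ 0.07858 acre (4 s.f.).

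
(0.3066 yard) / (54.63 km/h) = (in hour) 1 yard = 0.9144 m, so 0.3066 yard = 0.3066 * 0.9144 = 0.28035504 m. 1 km/h = 0.27777778 m/s, so 54.63 km/h = 54.63 * 0.27777778 = 15.175 m/s. Combine: 0.28035504 m / 15.175 m/s = 0.018474797 s. 1 hour = 3600 s, so 0.018474797 s = 0.018474797 / 3600 = 5.131888e-06 hour ≈ 5.132e-06 hour (4 s.f.). Final answer: 5.132e-06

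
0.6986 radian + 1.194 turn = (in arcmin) 0.6986 radian = 0.6986 rad. 1 turn = 6.2831853 rad, so 1.194 turn = 1.194 * 6.2831853 = 7.5021233 rad. Sum: 0.6986 + 7.5021233 = 8.2007233 rad. 1 arcmin = 0.00029088821 rad, so 8.2007233 rad = 8.2007233 / 0.00029088821 = 28192.01 arcmin ≈ 2.819e+04 arcmin (4 s.f.). Final answer: 2.819e+04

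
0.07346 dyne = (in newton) 7.346e-07. Check: 1 dyne = 1e-05 N, so 0.07346 dyne = 0.07346 * 1e-05 = 7.346e-07 N. 7.346e-07 N = 7.346e-07 newton.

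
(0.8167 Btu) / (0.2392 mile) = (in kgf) 0.2282. Check: 1 Btu = 1055.0559 J, so 0.8167 Btu = 0.8167 * 1055.0559 = 861.66411 J. 1 mile = 1609.344 m, so 0.2392 mile = 0.2392 * 1609.344 = 384.95508 m. Combine: 861.66411 J / 384.95508 m = 2.2383497 N. 1 kgf = 9.80665 N, so 2.2383497 N = 2.2383497 / 9.80665 = 0.22824815 kgf ≈ 0.2282 kgf (4 s.f.).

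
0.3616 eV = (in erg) 5.793e-13. Check: 1 eV = 1.6021766e-19 J, so 0.3616 eV = 0.3616 * 1.6021766e-19 = 5.7934707e-20 J. 1 erg = 1e-07 J, so 5.7934707e-20 J = 5.7934707e-20 / 1e-07 = 5.7934707e-13 erg ≈ 5.793e-13 erg (4 s.f.).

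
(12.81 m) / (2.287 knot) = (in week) 1.8e-05. Check: 12.81 m is already in m. 1 knot = 0.51444444 m/s, so 2.287 knot = 2.287 * 0.51444444 = 1.1765344 m/s. Combine: 12.81 m / 1.1765344 m/s = 10.887909 s. 1 week = 604800 s, so 10.887909 s = 10.887909 / 604800 = 1.8002495e-05 week ≈ 1.8e-05 week (4 s.f.).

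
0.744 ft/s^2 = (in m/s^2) 1 ft/s^2 = 0.3048 m/s^2, so 0.744 ft/s^2 = 0.744 * 0.3048 = 0.2267712 m/s^2. Result: 0.2267712 m/s^2 ≈ 0.2268 m/s^2 (4 s.f.). Final answer: 0.2268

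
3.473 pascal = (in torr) 0.02605. Check: 3.473 pascal = 3.473 Pa. 1 torr = 133.32237 Pa, so 3.473 Pa = 3.473 / 133.32237 = 0.026049642 torr ≈ 0.02605 torr (4 s.f.).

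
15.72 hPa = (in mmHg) 1 hPa = 100 Pa, so 15.72 hPa = 15.72 * 100 = 1572 Pa. 1 mmHg = 133.32237 Pa, so 1572 Pa = 1572 / 133.32237 = 11.79097 mmHg ≈ 11.79 mmHg (4 s.f.). Final answer: 11.79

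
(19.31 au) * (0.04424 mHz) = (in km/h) 1 au = 1.4959787e+11 m, so 19.31 au = 19.31 * 1.4959787e+11 = 2.8887349e+12 m. 1 mHz = 0.001 Hz, so 0.04424 mHz = 0.04424 * 0.001 = 4.424e-05 Hz. Combine: 2.8887349e+12 m * 4.424e-05 Hz = 1.2779763e+08 m/s. 1 km/h = 0.27777778 m/s, so 1.2779763e+08 m/s = 1.2779763e+08 / 0.27777778 = 4.6007147e+08 km/h ≈ 4.601e+08 km/h (4 s.f.). Final answer: 4.601e+08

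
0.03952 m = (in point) 1 point = 0.00035277778 m, so 0.03952 m = 0.03952 / 0.00035277778 = 112.0252 point ≈ 112 point (4 s.f.). Final answer: 112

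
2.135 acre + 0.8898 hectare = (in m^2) 1 acre = 4046.8564 m^2, so 2.135 acre = 2.135 * 4046.8564 = 8640.0385 m^2. 1 hectare = 10000 m^2, so 0.8898 hectare = 0.8898 * 10000 = 8898 m^2. Sum: 8640.0385 + 8898 = 17538.038 m^2. Result: 17538.038 m^2 ≈ 1.754e+04 m^2 (4 s.f.). Final answer: 1.754e+04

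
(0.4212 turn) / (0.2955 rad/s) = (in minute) 1 turn = 6.2831853 rad, so 0.4212 turn = 0.4212 * 6.2831853 = 2.6464777 rad. 0.2955 rad/s is already in rad/s. Combine: 2.6464777 rad / 0.2955 rad/s = 8.9559311 s. 1 minute = 60 s, so 8.9559311 s = 8.9559311 / 60 = 0.14926552 minute ≈ 0.1493 minute (4 s.f.). Final answer: 0.1493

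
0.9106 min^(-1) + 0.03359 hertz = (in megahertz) 4.877e-08. Check: 1 min^(-1) = 0.016666667 Hz, so 0.9106 min^(-1) = 0.9106 * 0.016666667 = 0.015176667 Hz. 0.03359 hertz = 0.03359 Hz. Sum: 0.015176667 + 0.03359 = 0.048766667 Hz. 1 megahertz = 1000000 Hz, so 0.048766667 Hz = 0.048766667 / 1000000 = 4.8766667e-08 megahertz ≈ 4.877e-08 megahertz (4 s.f.).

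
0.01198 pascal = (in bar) 0.01198 pascal = 0.01198 Pa. 1 bar = 100000 Pa, so 0.01198 Pa = 0.01198 / 100000 = 1.198e-07 bar. Final answer: 1.198e-07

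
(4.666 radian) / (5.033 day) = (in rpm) 4.666 radian = 4.666 rad. 1 day = 86400 s, so 5.033 day = 5.033 * 86400 = 434851.2 s. Combine: 4.666 rad / 434851.2 s = 1.0730107e-05 rad/s. 1 rpm = 0.10471976 rad/s, so 1.0730107e-05 rad/s = 1.0730107e-05 / 0.10471976 = 0.00010246498 rpm ≈ 0.0001025 rpm (4 s.f.). Final answer: 0.0001025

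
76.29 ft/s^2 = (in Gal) 2325. Check: 1 ft/s^2 = 0.3048 m/s^2, so 76.29 ft/s^2 = 76.29 * 0.3048 = 23.253192 m/s^2. 1 Gal = 0.01 m/s^2, so 23.253192 m/s^2 = 23.253192 / 0.01 = 2325.3192 Gal ≈ 2325 Gal (4 s.f.).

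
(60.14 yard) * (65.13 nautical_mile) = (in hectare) 1 yard = 0.9144 m, so 60.14 yard = 60.14 * 0.9144 = 54.992016 m. 1 nautical_mile = 1852 m, so 65.13 nautical_mile = 65.13 * 1852 = 120620.76 m. Combine: 54.992016 m * 120620.76 m = 6633178.8 m^2. 1 hectare = 10000 m^2, so 6633178.8 m^2 = 6633178.8 / 10000 = 663.31788 hectare ≈ 663.3 hectare (4 s.f.). Final answer: 663.3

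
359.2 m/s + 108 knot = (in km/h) 1493. Check: 359.2 m/s is already in m/s. 1 knot = 0.51444444 m/s, so 108 knot = 108 * 0.51444444 = 55.56 m/s. Sum: 359.2 + 55.56 = 414.76 m/s. 1 km/h = 0.27777778 m/s, so 414.76 m/s = 414.76 / 0.27777778 = 1493.136 km/h ≈ 1493 km/h (4 s.f.).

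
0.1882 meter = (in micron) 1.882e+05. Check: 0.1882 meter = 0.1882 m. 1 micron = 1e-06 m, so 0.1882 m = 0.1882 / 1e-06 = 188200 micron ≈ 1.882e+05 micron (4 s.f.).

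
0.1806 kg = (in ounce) 1 ounce = 0.028349523 kg, so 0.1806 kg = 0.1806 / 0.028349523 = 6.3704775 ounce ≈ 6.37 ounce (4 s.f.). Final answer: 6.37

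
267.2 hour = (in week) 1.59. Check: 1 hour = 3600 s, so 267.2 hour = 267.2 * 3600 = 961920 s. 1 week = 604800 s, so 961920 s = 961920 / 604800 = 1.5904762 week ≈ 1.59 week (4 s.f.).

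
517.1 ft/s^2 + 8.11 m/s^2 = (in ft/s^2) 543.7. Check: 1 ft/s^2 = 0.3048 m/s^2, so 517.1 ft/s^2 = 517.1 * 0.3048 = 157.61208 m/s^2. 8.11 m/s^2 is already in m/s^2. Sum: 157.61208 + 8.11 = 165.72208 m/s^2. 1 ft/s^2 = 0.3048 m/s^2, so 165.72208 m/s^2 = 165.72208 / 0.3048 = 543.70761 ft/s^2 ≈ 543.7 ft/s^2 (4 s.f.).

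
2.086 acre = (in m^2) 1 acre = 4046.8564 m^2, so 2.086 acre = 2.086 * 4046.8564 = 8441.7425 m^2. Result: 8441.7425 m^2 ≈ 8442 m^2 (4 s.f.). Final answer: 8442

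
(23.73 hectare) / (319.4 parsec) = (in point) 1 hectare = 10000 m^2, so 23.73 hectare = 23.73 * 10000 = 237300 m^2. 1 parsec = 3.0856776e+16 m, so 319.4 parsec = 319.4 * 3.0856776e+16 = 9.8556542e+18 m. Combine: 237300 m^2 / 9.8556542e+18 m = 2.4077549e-14 m. 1 point = 0.00035277778 m, so 2.4077549e-14 m = 2.4077549e-14 / 0.00035277778 = 6.8251321e-11 point ≈ 6.825e-11 point (4 s.f.). Final answer: 6.825e-11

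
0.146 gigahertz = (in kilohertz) 1.46e+05. Check: 1 gigahertz = 1e+09 Hz, so 0.146 gigahertz = 0.146 * 1e+09 = 1.46e+08 Hz. 1 kilohertz = 1000 Hz, so 1.46e+08 Hz = 1.46e+08 / 1000 = 146000 kilohertz ≈ 1.46e+05 kilohertz (4 s.f.).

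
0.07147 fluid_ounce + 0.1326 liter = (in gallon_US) 1 fluid_ounce = 2.957353e-05 m^3, so 0.07147 fluid_ounce = 0.07147 * 2.957353e-05 = 2.1136202e-06 m^3. 1 liter = 0.001 m^3, so 0.1326 liter = 0.1326 * 0.001 = 0.0001326 m^3. Sum: 2.1136202e-06 + 0.0001326 = 0.00013471362 m^3. 1 gallon_US = 0.0037854118 m^3, so 0.00013471362 m^3 = 0.00013471362 / 0.0037854118 = 0.035587574 gallon_US ≈ 0.03559 gallon_US (4 s.f.). Final answer: 0.03559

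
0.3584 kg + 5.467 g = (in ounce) 0.3584 kg is already in kg. 1 g = 0.001 kg, so 5.467 g = 5.467 * 0.001 = 0.005467 kg. Sum: 0.3584 + 0.005467 = 0.363867 kg. 1 ounce = 0.028349523 kg, so 0.363867 kg = 0.363867 / 0.028349523 = 12.835031 ounce ≈ 12.84 ounce (4 s.f.). Final answer: 12.84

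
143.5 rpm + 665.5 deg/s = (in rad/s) 26.64. Check: 1 rpm = 0.10471976 rad/s, so 143.5 rpm = 143.5 * 0.10471976 = 15.027285 rad/s. 1 deg/s = 0.017453293 rad/s, so 665.5 deg/s = 665.5 * 0.017453293 = 11.615166 rad/s. Sum: 15.027285 + 11.615166 = 26.642451 rad/s. Result: 26.642451 rad/s ≈ 26.64 rad/s (4 s.f.).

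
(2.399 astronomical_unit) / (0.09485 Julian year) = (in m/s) 1 astronomical_unit = 1.4959787e+11 m, so 2.399 astronomical_unit = 2.399 * 1.4959787e+11 = 3.5888529e+11 m. 1 Julian year = 31557600 s, so 0.09485 Julian year = 0.09485 * 31557600 = 2993238.4 s. Combine: 3.5888529e+11 m / 2993238.4 s = 119898.67 m/s. Result: 119898.67 m/s ≈ 1.199e+05 m/s (4 s.f.). Final answer: 1.199e+05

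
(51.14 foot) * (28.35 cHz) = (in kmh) 15.91. Check: 1 foot = 0.3048 m, so 51.14 foot = 51.14 * 0.3048 = 15.587472 m. 1 cHz = 0.01 Hz, so 28.35 cHz = 28.35 * 0.01 = 0.2835 Hz. Combine: 15.587472 m * 0.2835 Hz = 4.4190483 m/s. 1 kmh = 0.27777778 m/s, so 4.4190483 m/s = 4.4190483 / 0.27777778 = 15.908574 kmh ≈ 15.91 kmh (4 s.f.).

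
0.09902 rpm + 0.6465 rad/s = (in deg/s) 1 rpm = 0.10471976 rad/s, so 0.09902 rpm = 0.09902 * 0.10471976 = 0.01036935 rad/s. 0.6465 rad/s is already in rad/s. Sum: 0.01036935 + 0.6465 = 0.65686935 rad/s. 1 deg/s = 0.017453293 rad/s, so 0.65686935 rad/s = 0.65686935 / 0.017453293 = 37.635841 deg/s ≈ 37.64 deg/s (4 s.f.). Final answer: 37.64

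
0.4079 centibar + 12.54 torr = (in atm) 0.02053. Check: 1 centibar = 1000 Pa, so 0.4079 centibar = 0.4079 * 1000 = 407.9 Pa. 1 torr = 133.32237 Pa, so 12.54 torr = 12.54 * 133.32237 = 1671.8625 Pa. Sum: 407.9 + 1671.8625 = 2079.7625 Pa. 1 atm = 101325 Pa, so 2079.7625 Pa = 2079.7625 / 101325 = 0.02052566 atm ≈ 0.02053 atm (4 s.f.).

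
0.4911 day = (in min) 707.2. Check: 1 day = 86400 s, so 0.4911 day = 0.4911 * 86400 = 42431.04 s. 1 min = 60 s, so 42431.04 s = 42431.04 / 60 = 707.184 min ≈ 707.2 min (4 s.f.).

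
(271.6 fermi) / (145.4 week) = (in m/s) 3.089e-21. Check: 1 fermi = 1e-15 m, so 271.6 fermi = 271.6 * 1e-15 = 2.716e-13 m. 1 week = 604800 s, so 145.4 week = 145.4 * 604800 = 87937920 s. Combine: 2.716e-13 m / 87937920 s = 3.0885425e-21 m/s. Result: 3.0885425e-21 m/s ≈ 3.089e-21 m/s (4 s.f.).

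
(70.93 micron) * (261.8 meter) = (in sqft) 0.1999. Check: 1 micron = 1e-06 m, so 70.93 micron = 70.93 * 1e-06 = 7.093e-05 m. 261.8 meter = 261.8 m. Combine: 7.093e-05 m * 261.8 m = 0.018569474 m^2. 1 sqft = 0.09290304 m^2, so 0.018569474 m^2 = 0.018569474 / 0.09290304 = 0.19988015 sqft ≈ 0.1999 sqft (4 s.f.).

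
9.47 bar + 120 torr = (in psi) 139.7. Check: 1 bar = 100000 Pa, so 9.47 bar = 9.47 * 100000 = 947000 Pa. 1 torr = 133.32237 Pa, so 120 torr = 120 * 133.32237 = 15998.684 Pa. Sum: 947000 + 15998.684 = 962998.68 Pa. 1 psi = 6894.7573 Pa, so 962998.68 Pa = 962998.68 / 6894.7573 = 139.67115 psi ≈ 139.7 psi (4 s.f.).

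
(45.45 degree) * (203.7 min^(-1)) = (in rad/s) 1 degree = 0.017453293 rad, so 45.45 degree = 45.45 * 0.017453293 = 0.79325215 rad. 1 min^(-1) = 0.016666667 Hz, so 203.7 min^(-1) = 203.7 * 0.016666667 = 3.395 Hz. Combine: 0.79325215 rad * 3.395 Hz = 2.693091 rad/s. Result: 2.693091 rad/s ≈ 2.693 rad/s (4 s.f.). Final answer: 2.693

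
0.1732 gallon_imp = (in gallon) 1 gallon_imp = 0.00454609 m^3, so 0.1732 gallon_imp = 0.1732 * 0.00454609 = 0.00078738279 m^3. 1 gallon = 0.0037854118 m^3, so 0.00078738279 m^3 = 0.00078738279 / 0.0037854118 = 0.20800453 gallon ≈ 0.208 gallon (4 s.f.). Final answer: 0.208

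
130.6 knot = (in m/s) 67.19. Check: 1 knot = 0.51444444 m/s, so 130.6 knot = 130.6 * 0.51444444 = 67.186444 m/s. Result: 67.186444 m/s ≈ 67.19 m/s (4 s.f.).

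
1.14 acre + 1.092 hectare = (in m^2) 1 acre = 4046.8564 m^2, so 1.14 acre = 1.14 * 4046.8564 = 4613.4163 m^2. 1 hectare = 10000 m^2, so 1.092 hectare = 1.092 * 10000 = 10920 m^2. Sum: 4613.4163 + 10920 = 15533.416 m^2. Result: 15533.416 m^2 ≈ 1.553e+04 m^2 (4 s.f.). Final answer: 1.553e+04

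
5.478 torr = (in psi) 1 torr = 133.32237 Pa, so 5.478 torr = 5.478 * 133.32237 = 730.33993 Pa. 1 psi = 6894.7573 Pa, so 730.33993 Pa = 730.33993 / 6894.7573 = 0.10592685 psi ≈ 0.1059 psi (4 s.f.). Final answer: 0.1059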